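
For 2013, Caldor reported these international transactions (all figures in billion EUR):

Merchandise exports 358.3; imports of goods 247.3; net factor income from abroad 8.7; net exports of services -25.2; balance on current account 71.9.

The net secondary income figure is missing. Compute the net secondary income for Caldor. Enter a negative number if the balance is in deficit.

-22.6

Current account = goods balance + services balance + net primary income + net secondary income
Sum of the known components = 94.5
Net secondary income = CA - (known components) = 71.9 - 94.5 = -22.6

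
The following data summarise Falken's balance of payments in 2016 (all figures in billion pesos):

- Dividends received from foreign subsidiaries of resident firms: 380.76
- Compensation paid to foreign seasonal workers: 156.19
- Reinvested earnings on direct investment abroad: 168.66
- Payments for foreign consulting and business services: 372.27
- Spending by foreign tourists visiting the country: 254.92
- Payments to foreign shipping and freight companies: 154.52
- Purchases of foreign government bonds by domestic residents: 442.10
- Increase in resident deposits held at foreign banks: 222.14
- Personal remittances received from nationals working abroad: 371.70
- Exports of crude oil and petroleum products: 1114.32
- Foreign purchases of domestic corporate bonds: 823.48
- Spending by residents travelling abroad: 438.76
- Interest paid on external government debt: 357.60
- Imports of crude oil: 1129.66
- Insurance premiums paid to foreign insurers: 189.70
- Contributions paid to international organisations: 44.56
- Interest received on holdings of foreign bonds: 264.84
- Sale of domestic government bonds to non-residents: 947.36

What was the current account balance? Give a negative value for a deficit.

Goods: -1129.66 + 1114.32 = -15.34
Services: -438.76 - 189.70 - 154.52 - 372.27 + 254.92 = -900.33
Primary income: 168.66 + 264.84 - 357.60 + 380.76 - 156.19 = 300.47
Secondary income: -44.56 + 371.70 = 327.14
Current account = (-15.34) + (-900.33) + 300.47 + 327.14 = -288.06
(Excluded from the current account — financial account: purchases of foreign government bonds by domestic residents 442.10, increase in resident deposits held at foreign banks 222.14, foreign purchases of domestic corporate bonds 823.48, sale of domestic government bonds to non-residents 947.36.)

-288.06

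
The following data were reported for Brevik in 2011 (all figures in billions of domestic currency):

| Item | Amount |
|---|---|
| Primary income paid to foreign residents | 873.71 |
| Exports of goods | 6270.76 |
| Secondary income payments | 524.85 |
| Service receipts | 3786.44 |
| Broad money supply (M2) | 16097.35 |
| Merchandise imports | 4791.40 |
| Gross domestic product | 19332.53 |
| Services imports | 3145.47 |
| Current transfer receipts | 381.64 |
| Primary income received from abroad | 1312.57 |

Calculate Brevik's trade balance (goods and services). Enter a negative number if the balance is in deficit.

Goods balance = 6270.76 - 4791.40 = 1479.36
Services balance = 3786.44 - 3145.47 = 640.97
Trade balance (goods + services) = 1479.36 + 640.97 = 2120.33

2120.33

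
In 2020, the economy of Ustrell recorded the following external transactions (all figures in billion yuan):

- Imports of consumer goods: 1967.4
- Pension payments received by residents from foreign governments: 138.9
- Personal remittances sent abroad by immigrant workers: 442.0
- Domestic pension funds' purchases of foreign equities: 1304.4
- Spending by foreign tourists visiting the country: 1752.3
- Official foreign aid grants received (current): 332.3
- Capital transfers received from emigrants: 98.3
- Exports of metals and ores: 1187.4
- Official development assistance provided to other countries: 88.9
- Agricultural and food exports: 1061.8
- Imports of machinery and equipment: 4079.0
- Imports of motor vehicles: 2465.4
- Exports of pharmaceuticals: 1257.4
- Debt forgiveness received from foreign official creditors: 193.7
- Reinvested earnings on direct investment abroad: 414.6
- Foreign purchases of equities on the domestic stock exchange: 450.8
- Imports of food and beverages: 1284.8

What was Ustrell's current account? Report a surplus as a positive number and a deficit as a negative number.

Goods: -4079.0 - 2465.4 + 1257.4 - 1967.4 - 1284.8 + 1187.4 + 1061.8 = -6290.0
Services: 1752.3
Primary income: 414.6
Secondary income: 138.9 - 88.9 - 442.0 + 332.3 = -59.7
Current account = (-6290.0) + 1752.3 + 414.6 + (-59.7) = -4182.8
(Excluded from the current account — financial account: domestic pension funds' purchases of foreign equities 1304.4, foreign purchases of equities on the domestic stock exchange 450.8; capital account: capital transfers received from emigrants 98.3, debt forgiveness received from foreign official creditors 193.7.)

-4182.8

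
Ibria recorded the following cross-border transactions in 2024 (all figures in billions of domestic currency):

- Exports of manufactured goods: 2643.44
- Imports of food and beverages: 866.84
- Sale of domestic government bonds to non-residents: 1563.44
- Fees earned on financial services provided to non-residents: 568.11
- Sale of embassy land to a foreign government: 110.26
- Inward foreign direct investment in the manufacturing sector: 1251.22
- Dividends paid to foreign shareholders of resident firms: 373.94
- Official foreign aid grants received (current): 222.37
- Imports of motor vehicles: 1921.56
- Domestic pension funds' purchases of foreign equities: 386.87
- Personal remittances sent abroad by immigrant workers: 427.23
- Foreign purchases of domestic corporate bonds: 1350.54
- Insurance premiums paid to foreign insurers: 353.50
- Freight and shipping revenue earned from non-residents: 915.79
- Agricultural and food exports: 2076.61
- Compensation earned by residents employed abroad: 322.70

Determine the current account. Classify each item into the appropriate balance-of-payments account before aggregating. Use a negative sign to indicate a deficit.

2805.95

Goods: -1921.56 + 2076.61 + 2643.44 - 866.84 = 1931.65
Services: 568.11 + 915.79 - 353.50 = 1130.40
Primary income: -373.94 + 322.70 = -51.24
Secondary income: -427.23 + 222.37 = -204.86
Current account = 1931.65 + 1130.40 + (-51.24) + (-204.86) = 2805.95
(Excluded from the current account — financial account: sale of domestic government bonds to non-residents 1563.44, inward foreign direct investment in the manufacturing sector 1251.22, domestic pension funds' purchases of foreign equities 386.87, foreign purchases of domestic corporate bonds 1350.54; capital account: sale of embassy land to a foreign government 110.26.)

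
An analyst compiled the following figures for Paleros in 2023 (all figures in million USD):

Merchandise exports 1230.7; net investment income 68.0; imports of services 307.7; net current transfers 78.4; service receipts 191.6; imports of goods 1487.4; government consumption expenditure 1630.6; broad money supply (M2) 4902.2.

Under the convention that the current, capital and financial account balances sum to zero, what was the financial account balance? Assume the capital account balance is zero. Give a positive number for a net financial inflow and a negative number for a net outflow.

226.4

Goods balance = 1230.7 - 1487.4 = -256.7
Services balance = 191.6 - 307.7 = -116.1
Trade balance (goods + services) = -256.7 + (-116.1) = -372.8
Net primary income = 68.0
Net secondary income = 78.4
Current account = -372.8 + 68.0 + 78.4 = -226.4
Financial account = -(-226.4) = 226.4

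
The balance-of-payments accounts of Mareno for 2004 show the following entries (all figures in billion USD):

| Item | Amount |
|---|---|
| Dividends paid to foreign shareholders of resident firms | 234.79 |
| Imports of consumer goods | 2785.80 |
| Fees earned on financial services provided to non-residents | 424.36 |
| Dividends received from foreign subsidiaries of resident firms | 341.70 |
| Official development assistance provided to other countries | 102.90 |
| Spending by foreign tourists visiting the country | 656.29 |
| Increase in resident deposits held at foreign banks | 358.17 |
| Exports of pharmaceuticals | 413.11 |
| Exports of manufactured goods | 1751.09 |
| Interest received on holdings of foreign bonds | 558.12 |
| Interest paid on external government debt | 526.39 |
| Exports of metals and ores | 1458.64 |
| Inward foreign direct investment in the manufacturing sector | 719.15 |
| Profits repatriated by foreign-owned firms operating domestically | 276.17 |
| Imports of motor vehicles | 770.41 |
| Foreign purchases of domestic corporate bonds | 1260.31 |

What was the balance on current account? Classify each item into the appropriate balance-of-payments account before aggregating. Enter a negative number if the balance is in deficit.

Goods: 1458.64 + 413.11 - 770.41 + 1751.09 - 2785.80 = 66.63
Services: 656.29 + 424.36 = 1080.65
Primary income: -526.39 + 558.12 + 341.70 - 234.79 - 276.17 = -137.53
Secondary income: -102.90
Current account = 66.63 + 1080.65 + (-137.53) + (-102.90) = 906.85
(Excluded from the current account — financial account: increase in resident deposits held at foreign banks 358.17, inward foreign direct investment in the manufacturing sector 719.15, foreign purchases of domestic corporate bonds 1260.31.)

906.85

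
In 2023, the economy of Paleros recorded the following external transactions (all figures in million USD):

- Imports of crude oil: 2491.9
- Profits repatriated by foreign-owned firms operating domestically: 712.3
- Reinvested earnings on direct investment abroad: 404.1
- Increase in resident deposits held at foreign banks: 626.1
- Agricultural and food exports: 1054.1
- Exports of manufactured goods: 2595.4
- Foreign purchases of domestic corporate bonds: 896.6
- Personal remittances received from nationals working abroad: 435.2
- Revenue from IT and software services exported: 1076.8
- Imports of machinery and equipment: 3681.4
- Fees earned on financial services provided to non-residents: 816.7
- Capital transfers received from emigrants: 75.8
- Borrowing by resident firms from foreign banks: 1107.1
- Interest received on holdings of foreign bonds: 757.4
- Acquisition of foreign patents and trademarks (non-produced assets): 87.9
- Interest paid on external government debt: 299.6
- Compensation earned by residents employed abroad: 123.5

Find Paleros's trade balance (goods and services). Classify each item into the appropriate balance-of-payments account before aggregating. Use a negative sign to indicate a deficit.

-630.3

Goods: 1054.1 + 2595.4 - 3681.4 - 2491.9 = -2523.8
Services: 1076.8 + 816.7 = 1893.5
Trade balance = -2523.8 + 1893.5 = -630.3
(Excluded from the trade balance — primary income: profits repatriated by foreign-owned firms operating domestically 712.3, reinvested earnings on direct investment abroad 404.1, interest received on holdings of foreign bonds 757.4, interest paid on external government debt 299.6, compensation earned by residents employed abroad 123.5; financial account: increase in resident deposits held at foreign banks 626.1, foreign purchases of domestic corporate bonds 896.6, borrowing by resident firms from foreign banks 1107.1; secondary income: personal remittances received from nationals working abroad 435.2; capital account: capital transfers received from emigrants 75.8, acquisition of foreign patents and trademarks (non-produced assets) 87.9.)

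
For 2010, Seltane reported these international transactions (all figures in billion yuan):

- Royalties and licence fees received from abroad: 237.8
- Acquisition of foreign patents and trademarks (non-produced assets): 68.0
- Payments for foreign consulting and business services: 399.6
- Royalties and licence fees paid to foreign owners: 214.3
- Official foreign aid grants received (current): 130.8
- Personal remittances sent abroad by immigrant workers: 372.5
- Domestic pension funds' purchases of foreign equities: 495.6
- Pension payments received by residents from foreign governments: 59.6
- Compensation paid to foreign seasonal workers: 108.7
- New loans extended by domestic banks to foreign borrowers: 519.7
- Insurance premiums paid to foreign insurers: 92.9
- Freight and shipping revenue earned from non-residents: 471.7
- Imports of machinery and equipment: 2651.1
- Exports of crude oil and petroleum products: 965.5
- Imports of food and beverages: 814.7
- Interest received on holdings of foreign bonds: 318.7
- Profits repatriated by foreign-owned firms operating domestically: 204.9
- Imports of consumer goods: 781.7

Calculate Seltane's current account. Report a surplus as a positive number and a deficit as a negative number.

Goods: -814.7 - 2651.1 + 965.5 - 781.7 = -3282.0
Services: -214.3 + 237.8 + 471.7 - 399.6 - 92.9 = 2.7
Primary income: 318.7 - 108.7 - 204.9 = 5.1
Secondary income: -372.5 + 59.6 + 130.8 = -182.1
Current account = (-3282.0) + 2.7 + 5.1 + (-182.1) = -3456.3
(Excluded from the current account — capital account: acquisition of foreign patents and trademarks (non-produced assets) 68.0; financial account: domestic pension funds' purchases of foreign equities 495.6, new loans extended by domestic banks to foreign borrowers 519.7.)

-3456.3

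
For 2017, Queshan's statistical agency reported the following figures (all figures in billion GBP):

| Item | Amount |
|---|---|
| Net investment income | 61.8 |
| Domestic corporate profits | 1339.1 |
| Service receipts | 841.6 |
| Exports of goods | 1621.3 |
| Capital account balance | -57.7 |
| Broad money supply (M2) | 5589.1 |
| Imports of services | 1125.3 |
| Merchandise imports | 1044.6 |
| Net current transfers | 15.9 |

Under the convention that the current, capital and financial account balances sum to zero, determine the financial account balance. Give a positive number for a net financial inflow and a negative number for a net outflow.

-313.0

Goods balance = 1621.3 - 1044.6 = 576.7
Services balance = 841.6 - 1125.3 = -283.7
Trade balance (goods + services) = 576.7 + (-283.7) = 293.0
Net primary income = 61.8
Net secondary income = 15.9
Current account = 293.0 + 61.8 + 15.9 = 370.7
Financial account = -(370.7 + (-57.7)) = -313.0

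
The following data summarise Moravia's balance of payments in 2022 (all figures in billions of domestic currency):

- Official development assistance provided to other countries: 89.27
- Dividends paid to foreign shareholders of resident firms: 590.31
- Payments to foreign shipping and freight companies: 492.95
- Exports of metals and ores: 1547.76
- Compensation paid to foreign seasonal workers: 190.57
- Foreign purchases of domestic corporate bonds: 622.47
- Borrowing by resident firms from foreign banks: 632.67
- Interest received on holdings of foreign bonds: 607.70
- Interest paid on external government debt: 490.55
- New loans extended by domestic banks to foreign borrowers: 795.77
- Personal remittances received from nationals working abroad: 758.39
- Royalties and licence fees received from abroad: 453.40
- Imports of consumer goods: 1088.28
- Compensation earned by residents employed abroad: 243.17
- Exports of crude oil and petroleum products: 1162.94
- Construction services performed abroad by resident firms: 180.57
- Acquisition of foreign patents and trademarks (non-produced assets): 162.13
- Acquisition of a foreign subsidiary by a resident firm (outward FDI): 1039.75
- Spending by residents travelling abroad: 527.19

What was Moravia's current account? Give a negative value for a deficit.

1484.81

Goods: 1547.76 + 1162.94 - 1088.28 = 1622.42
Services: 453.40 + 180.57 - 527.19 - 492.95 = -386.17
Primary income: -190.57 + 243.17 - 490.55 - 590.31 + 607.70 = -420.56
Secondary income: -89.27 + 758.39 = 669.12
Current account = 1622.42 + (-386.17) + (-420.56) + 669.12 = 1484.81
(Excluded from the current account — financial account: foreign purchases of domestic corporate bonds 622.47, borrowing by resident firms from foreign banks 632.67, new loans extended by domestic banks to foreign borrowers 795.77, acquisition of a foreign subsidiary by a resident firm (outward FDI) 1039.75; capital account: acquisition of foreign patents and trademarks (non-produced assets) 162.13.)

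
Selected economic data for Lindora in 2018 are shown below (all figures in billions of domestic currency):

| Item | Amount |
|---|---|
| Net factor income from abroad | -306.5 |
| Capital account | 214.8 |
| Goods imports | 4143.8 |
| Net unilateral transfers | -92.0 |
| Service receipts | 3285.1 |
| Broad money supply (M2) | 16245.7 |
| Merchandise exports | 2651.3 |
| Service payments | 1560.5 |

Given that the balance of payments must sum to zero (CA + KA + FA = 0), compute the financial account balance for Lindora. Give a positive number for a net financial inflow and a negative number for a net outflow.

-48.4

Goods balance = 2651.3 - 4143.8 = -1492.5
Services balance = 3285.1 - 1560.5 = 1724.6
Trade balance (goods + services) = -1492.5 + 1724.6 = 232.1
Net primary income = -306.5
Net secondary income = -92.0
Current account = 232.1 + (-306.5) + (-92.0) = -166.4
Financial account = -(-166.4 + 214.8) = -48.4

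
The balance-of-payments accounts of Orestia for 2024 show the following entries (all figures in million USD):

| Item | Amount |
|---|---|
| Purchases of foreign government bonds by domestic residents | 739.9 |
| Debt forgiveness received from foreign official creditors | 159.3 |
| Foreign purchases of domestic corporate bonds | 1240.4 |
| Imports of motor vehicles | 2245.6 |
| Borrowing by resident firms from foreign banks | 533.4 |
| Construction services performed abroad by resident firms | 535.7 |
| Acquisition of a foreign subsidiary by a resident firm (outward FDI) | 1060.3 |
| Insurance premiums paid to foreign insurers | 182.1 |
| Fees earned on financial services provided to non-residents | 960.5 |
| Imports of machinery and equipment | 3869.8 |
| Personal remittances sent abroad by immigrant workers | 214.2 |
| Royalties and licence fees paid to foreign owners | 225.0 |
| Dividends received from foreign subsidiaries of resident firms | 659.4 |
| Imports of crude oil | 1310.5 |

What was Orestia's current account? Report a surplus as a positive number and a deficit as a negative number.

-5891.6

Goods: -2245.6 - 3869.8 - 1310.5 = -7425.9
Services: -182.1 - 225.0 + 960.5 + 535.7 = 1089.1
Primary income: 659.4
Secondary income: -214.2
Current account = (-7425.9) + 1089.1 + 659.4 + (-214.2) = -5891.6
(Excluded from the current account — financial account: purchases of foreign government bonds by domestic residents 739.9, foreign purchases of domestic corporate bonds 1240.4, borrowing by resident firms from foreign banks 533.4, acquisition of a foreign subsidiary by a resident firm (outward FDI) 1060.3; capital account: debt forgiveness received from foreign official creditors 159.3.)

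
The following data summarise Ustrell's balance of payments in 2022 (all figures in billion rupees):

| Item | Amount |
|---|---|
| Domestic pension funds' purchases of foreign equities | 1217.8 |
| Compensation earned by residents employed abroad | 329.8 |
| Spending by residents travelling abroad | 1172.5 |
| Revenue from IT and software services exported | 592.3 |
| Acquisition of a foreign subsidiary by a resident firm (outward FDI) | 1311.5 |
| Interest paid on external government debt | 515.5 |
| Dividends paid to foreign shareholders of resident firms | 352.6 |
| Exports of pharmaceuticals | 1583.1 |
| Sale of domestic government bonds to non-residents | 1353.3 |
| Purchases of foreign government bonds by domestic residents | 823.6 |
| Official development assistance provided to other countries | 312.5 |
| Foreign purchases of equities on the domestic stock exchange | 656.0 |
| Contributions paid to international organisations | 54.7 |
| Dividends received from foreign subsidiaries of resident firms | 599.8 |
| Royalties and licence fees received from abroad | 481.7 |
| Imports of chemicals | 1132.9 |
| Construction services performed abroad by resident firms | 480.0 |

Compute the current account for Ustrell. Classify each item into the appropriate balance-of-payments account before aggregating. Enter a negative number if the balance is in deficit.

526.0

Goods: 1583.1 - 1132.9 = 450.2
Services: 592.3 - 1172.5 + 481.7 + 480.0 = 381.5
Primary income: -352.6 - 515.5 + 329.8 + 599.8 = 61.5
Secondary income: -54.7 - 312.5 = -367.2
Current account = 450.2 + 381.5 + 61.5 + (-367.2) = 526.0
(Excluded from the current account — financial account: domestic pension funds' purchases of foreign equities 1217.8, acquisition of a foreign subsidiary by a resident firm (outward FDI) 1311.5, sale of domestic government bonds to non-residents 1353.3, purchases of foreign government bonds by domestic residents 823.6, foreign purchases of equities on the domestic stock exchange 656.0.)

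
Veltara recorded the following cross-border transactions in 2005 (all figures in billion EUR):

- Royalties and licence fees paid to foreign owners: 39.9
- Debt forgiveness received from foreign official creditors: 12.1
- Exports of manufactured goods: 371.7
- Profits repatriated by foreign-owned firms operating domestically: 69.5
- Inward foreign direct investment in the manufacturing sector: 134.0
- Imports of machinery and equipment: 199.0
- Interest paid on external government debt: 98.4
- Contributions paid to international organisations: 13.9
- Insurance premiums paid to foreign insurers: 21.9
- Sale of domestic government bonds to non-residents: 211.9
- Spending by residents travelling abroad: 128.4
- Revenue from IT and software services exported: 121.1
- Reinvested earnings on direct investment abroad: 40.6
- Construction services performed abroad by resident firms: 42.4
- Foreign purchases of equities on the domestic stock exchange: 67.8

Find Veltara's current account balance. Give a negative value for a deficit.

Goods: 371.7 - 199.0 = 172.7
Services: 121.1 + 42.4 - 128.4 - 21.9 - 39.9 = -26.7
Primary income: -98.4 + 40.6 - 69.5 = -127.3
Secondary income: -13.9
Current account = 172.7 + (-26.7) + (-127.3) + (-13.9) = 4.8
(Excluded from the current account — capital account: debt forgiveness received from foreign official creditors 12.1; financial account: inward foreign direct investment in the manufacturing sector 134.0, sale of domestic government bonds to non-residents 211.9, foreign purchases of equities on the domestic stock exchange 67.8.)

4.8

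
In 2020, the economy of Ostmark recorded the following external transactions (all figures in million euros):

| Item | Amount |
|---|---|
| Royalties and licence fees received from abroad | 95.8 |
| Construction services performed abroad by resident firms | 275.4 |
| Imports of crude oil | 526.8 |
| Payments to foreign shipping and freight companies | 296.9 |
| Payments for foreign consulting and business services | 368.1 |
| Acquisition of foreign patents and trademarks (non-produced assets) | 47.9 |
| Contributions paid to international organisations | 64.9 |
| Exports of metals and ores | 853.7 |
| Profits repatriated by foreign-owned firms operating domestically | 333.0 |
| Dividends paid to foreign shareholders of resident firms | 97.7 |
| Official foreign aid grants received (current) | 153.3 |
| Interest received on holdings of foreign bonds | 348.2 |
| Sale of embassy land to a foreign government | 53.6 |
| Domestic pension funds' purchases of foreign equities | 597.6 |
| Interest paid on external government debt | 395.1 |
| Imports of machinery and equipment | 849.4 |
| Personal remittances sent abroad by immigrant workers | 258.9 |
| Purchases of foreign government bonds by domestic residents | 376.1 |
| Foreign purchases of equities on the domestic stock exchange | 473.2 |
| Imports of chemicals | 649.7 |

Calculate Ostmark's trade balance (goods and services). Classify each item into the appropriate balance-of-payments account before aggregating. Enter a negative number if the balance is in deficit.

Goods: -849.4 + 853.7 - 526.8 - 649.7 = -1172.2
Services: 95.8 + 275.4 - 296.9 - 368.1 = -293.8
Trade balance = -1172.2 + (-293.8) = -1466.0
(Excluded from the trade balance — capital account: acquisition of foreign patents and trademarks (non-produced assets) 47.9, sale of embassy land to a foreign government 53.6; secondary income: contributions paid to international organisations 64.9, official foreign aid grants received (current) 153.3, personal remittances sent abroad by immigrant workers 258.9; primary income: profits repatriated by foreign-owned firms operating domestically 333.0, dividends paid to foreign shareholders of resident firms 97.7, interest received on holdings of foreign bonds 348.2, interest paid on external government debt 395.1; financial account: domestic pension funds' purchases of foreign equities 597.6, purchases of foreign government bonds by domestic residents 376.1, foreign purchases of equities on the domestic stock exchange 473.2.)

-1466.0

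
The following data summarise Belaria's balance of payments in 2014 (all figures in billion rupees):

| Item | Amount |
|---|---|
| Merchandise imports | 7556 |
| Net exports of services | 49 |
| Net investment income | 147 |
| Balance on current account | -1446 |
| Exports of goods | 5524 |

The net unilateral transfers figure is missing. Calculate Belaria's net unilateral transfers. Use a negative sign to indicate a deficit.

Current account = goods balance + services balance + net primary income + net secondary income
Sum of the known components = -1836
Net unilateral transfers = CA - (known components) = -1446 - (-1836) = 390

390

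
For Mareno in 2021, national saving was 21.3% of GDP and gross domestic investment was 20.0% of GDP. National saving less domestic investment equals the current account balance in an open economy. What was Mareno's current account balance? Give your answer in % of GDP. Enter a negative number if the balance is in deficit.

1.3

CA = S - I = 21.3 - 20.0 = 1.3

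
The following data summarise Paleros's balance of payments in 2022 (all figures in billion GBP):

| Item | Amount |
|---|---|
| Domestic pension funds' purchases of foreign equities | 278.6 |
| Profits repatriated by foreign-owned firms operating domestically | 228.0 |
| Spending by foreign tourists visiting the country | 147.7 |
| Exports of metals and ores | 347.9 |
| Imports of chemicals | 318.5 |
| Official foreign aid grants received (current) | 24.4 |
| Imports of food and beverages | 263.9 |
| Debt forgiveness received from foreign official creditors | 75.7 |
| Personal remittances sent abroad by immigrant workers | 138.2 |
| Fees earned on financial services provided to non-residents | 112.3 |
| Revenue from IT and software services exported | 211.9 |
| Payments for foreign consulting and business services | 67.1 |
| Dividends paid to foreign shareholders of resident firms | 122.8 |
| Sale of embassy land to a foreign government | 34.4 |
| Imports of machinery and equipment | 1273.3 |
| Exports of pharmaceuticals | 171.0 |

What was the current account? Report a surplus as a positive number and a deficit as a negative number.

-1396.6

Goods: -318.5 - 1273.3 + 347.9 - 263.9 + 171.0 = -1336.8
Services: -67.1 + 147.7 + 211.9 + 112.3 = 404.8
Primary income: -122.8 - 228.0 = -350.8
Secondary income: -138.2 + 24.4 = -113.8
Current account = (-1336.8) + 404.8 + (-350.8) + (-113.8) = -1396.6
(Excluded from the current account — financial account: domestic pension funds' purchases of foreign equities 278.6; capital account: debt forgiveness received from foreign official creditors 75.7, sale of embassy land to a foreign government 34.4.)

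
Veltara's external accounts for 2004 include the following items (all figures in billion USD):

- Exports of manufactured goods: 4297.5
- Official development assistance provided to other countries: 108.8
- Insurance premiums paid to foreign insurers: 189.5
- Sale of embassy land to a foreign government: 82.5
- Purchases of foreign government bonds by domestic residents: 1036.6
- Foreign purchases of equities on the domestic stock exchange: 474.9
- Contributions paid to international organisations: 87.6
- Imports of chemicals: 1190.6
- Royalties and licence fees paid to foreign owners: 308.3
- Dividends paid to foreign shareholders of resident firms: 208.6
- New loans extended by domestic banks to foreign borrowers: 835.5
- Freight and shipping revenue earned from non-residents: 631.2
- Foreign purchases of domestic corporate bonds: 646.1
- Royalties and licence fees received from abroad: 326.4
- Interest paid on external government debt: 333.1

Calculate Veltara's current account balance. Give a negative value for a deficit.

2828.6

Goods: 4297.5 - 1190.6 = 3106.9
Services: 326.4 + 631.2 - 308.3 - 189.5 = 459.8
Primary income: -333.1 - 208.6 = -541.7
Secondary income: -87.6 - 108.8 = -196.4
Current account = 3106.9 + 459.8 + (-541.7) + (-196.4) = 2828.6
(Excluded from the current account — capital account: sale of embassy land to a foreign government 82.5; financial account: purchases of foreign government bonds by domestic residents 1036.6, foreign purchases of equities on the domestic stock exchange 474.9, new loans extended by domestic banks to foreign borrowers 835.5, foreign purchases of domestic corporate bonds 646.1.)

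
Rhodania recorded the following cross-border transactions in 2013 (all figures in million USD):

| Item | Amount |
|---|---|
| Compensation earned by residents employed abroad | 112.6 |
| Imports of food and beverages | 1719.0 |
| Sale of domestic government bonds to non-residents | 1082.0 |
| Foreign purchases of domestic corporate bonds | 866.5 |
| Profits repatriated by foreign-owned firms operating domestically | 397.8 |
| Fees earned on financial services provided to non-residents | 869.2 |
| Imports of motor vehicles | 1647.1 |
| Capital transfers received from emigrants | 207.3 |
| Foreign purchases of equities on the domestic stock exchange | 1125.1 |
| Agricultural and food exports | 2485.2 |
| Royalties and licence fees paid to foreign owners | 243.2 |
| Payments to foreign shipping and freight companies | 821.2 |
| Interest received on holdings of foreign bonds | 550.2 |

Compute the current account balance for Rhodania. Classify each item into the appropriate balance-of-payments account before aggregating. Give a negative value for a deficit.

-811.1

Goods: -1719.0 - 1647.1 + 2485.2 = -880.9
Services: -243.2 + 869.2 - 821.2 = -195.2
Primary income: 112.6 + 550.2 - 397.8 = 265.0
Current account = (-880.9) + (-195.2) + 265.0 = -811.1
(Excluded from the current account — financial account: sale of domestic government bonds to non-residents 1082.0, foreign purchases of domestic corporate bonds 866.5, foreign purchases of equities on the domestic stock exchange 1125.1; capital account: capital transfers received from emigrants 207.3.)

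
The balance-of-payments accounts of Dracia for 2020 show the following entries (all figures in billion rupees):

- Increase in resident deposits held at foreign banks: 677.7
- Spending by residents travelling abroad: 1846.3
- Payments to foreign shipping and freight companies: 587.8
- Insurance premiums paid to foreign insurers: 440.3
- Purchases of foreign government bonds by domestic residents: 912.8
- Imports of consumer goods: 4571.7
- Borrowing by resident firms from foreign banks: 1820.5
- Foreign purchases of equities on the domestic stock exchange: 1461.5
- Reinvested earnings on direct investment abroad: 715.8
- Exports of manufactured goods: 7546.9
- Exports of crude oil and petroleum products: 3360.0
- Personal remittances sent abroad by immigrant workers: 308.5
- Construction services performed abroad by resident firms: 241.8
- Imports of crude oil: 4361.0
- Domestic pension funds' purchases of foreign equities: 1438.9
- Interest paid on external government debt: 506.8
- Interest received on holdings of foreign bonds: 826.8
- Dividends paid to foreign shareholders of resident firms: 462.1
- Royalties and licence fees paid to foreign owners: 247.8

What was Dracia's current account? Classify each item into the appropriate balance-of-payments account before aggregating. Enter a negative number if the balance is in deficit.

Goods: 3360.0 - 4571.7 - 4361.0 + 7546.9 = 1974.2
Services: -247.8 - 587.8 - 440.3 + 241.8 - 1846.3 = -2880.4
Primary income: 826.8 - 462.1 + 715.8 - 506.8 = 573.7
Secondary income: -308.5
Current account = 1974.2 + (-2880.4) + 573.7 + (-308.5) = -641.0
(Excluded from the current account — financial account: increase in resident deposits held at foreign banks 677.7, purchases of foreign government bonds by domestic residents 912.8, borrowing by resident firms from foreign banks 1820.5, foreign purchases of equities on the domestic stock exchange 1461.5, domestic pension funds' purchases of foreign equities 1438.9.)

-641.0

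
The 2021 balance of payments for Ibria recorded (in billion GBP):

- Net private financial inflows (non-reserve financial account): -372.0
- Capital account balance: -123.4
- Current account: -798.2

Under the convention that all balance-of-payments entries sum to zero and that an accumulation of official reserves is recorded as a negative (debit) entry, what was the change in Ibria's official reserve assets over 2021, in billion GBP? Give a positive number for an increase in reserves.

-1293.6

Official reserve transactions balance = -((-798.2) + (-123.4) + (-372.0)) = 1293.6
An accumulation of reserves is recorded as a debit (negative entry), so the change in the stock of reserves is the negative of that balance.
Change in official reserves = -(1293.6) = -1293.6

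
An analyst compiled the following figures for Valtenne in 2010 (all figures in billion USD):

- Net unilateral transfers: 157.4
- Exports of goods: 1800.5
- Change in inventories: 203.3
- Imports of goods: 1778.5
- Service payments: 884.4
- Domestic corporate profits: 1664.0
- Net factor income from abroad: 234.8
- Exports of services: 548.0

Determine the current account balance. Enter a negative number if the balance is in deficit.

Goods balance = 1800.5 - 1778.5 = 22.0
Services balance = 548.0 - 884.4 = -336.4
Trade balance (goods + services) = 22.0 + (-336.4) = -314.4
Net primary income = 234.8
Net secondary income = 157.4
Current account = -314.4 + 234.8 + 157.4 = 77.8

77.8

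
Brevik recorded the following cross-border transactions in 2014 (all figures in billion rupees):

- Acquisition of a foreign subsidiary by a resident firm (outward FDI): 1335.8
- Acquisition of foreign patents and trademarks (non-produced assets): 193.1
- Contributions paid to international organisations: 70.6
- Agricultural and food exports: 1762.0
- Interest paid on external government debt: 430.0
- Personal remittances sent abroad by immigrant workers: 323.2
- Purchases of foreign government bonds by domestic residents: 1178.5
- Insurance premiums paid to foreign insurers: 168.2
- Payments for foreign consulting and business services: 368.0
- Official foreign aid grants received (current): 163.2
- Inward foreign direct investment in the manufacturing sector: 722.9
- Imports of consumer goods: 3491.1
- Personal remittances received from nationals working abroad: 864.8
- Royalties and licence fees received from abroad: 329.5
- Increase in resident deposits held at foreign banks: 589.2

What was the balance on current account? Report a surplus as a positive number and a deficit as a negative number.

Goods: -3491.1 + 1762.0 = -1729.1
Services: -368.0 - 168.2 + 329.5 = -206.7
Primary income: -430.0
Secondary income: -323.2 + 864.8 - 70.6 + 163.2 = 634.2
Current account = (-1729.1) + (-206.7) + (-430.0) + 634.2 = -1731.6
(Excluded from the current account — financial account: acquisition of a foreign subsidiary by a resident firm (outward FDI) 1335.8, purchases of foreign government bonds by domestic residents 1178.5, inward foreign direct investment in the manufacturing sector 722.9, increase in resident deposits held at foreign banks 589.2; capital account: acquisition of foreign patents and trademarks (non-produced assets) 193.1.)

-1731.6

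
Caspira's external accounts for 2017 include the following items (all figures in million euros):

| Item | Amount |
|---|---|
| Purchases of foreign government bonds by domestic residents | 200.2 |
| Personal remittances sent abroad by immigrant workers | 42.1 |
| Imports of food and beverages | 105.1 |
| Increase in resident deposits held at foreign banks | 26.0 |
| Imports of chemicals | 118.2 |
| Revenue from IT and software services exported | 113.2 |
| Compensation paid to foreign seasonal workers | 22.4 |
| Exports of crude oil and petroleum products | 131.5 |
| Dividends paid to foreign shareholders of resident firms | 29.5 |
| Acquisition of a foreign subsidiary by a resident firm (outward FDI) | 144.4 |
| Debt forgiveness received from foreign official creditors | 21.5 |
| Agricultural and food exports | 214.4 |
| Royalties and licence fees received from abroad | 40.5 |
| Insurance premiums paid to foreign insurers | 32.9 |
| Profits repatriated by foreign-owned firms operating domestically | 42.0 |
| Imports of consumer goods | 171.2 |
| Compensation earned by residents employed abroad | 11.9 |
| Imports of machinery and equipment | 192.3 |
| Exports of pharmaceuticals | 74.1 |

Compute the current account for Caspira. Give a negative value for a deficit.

Goods: -171.2 - 105.1 - 192.3 + 74.1 + 131.5 + 214.4 - 118.2 = -166.8
Services: 113.2 + 40.5 - 32.9 = 120.8
Primary income: -42.0 - 22.4 + 11.9 - 29.5 = -82.0
Secondary income: -42.1
Current account = (-166.8) + 120.8 + (-82.0) + (-42.1) = -170.1
(Excluded from the current account — financial account: purchases of foreign government bonds by domestic residents 200.2, increase in resident deposits held at foreign banks 26.0, acquisition of a foreign subsidiary by a resident firm (outward FDI) 144.4; capital account: debt forgiveness received from foreign official creditors 21.5.)

-170.1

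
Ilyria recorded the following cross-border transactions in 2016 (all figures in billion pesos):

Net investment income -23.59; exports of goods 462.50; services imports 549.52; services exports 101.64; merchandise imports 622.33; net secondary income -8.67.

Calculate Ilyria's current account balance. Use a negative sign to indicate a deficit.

Goods balance = 462.50 - 622.33 = -159.83
Services balance = 101.64 - 549.52 = -447.88
Trade balance (goods + services) = -159.83 + (-447.88) = -607.71
Net primary income = -23.59
Net secondary income = -8.67
Current account = -607.71 + (-23.59) + (-8.67) = -639.97

-639.97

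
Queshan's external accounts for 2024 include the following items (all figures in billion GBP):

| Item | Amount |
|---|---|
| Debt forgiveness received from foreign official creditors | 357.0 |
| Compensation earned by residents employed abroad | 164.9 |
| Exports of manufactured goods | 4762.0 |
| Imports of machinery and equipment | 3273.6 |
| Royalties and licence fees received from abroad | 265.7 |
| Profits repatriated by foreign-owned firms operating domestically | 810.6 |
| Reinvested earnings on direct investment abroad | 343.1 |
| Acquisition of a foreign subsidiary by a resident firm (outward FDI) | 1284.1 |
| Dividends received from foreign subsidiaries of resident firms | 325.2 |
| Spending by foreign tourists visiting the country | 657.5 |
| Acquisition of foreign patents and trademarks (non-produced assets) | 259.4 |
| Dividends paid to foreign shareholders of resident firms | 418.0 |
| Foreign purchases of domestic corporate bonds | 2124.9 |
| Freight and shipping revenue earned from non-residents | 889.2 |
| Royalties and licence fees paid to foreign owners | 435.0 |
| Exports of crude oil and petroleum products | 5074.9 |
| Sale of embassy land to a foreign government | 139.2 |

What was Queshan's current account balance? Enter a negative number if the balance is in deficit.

7545.3

Goods: -3273.6 + 5074.9 + 4762.0 = 6563.3
Services: -435.0 + 657.5 + 265.7 + 889.2 = 1377.4
Primary income: 343.1 + 164.9 - 810.6 + 325.2 - 418.0 = -395.4
Current account = 6563.3 + 1377.4 + (-395.4) = 7545.3
(Excluded from the current account — capital account: debt forgiveness received from foreign official creditors 357.0, acquisition of foreign patents and trademarks (non-produced assets) 259.4, sale of embassy land to a foreign government 139.2; financial account: acquisition of a foreign subsidiary by a resident firm (outward FDI) 1284.1, foreign purchases of domestic corporate bonds 2124.9.)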